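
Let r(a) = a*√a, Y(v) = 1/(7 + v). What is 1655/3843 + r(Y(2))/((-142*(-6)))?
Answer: 4230607/9822708 ≈ 0.43070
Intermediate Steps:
r(a) = a^(3/2)
1655/3843 + r(Y(2))/((-142*(-6))) = 1655/3843 + (1/(7 + 2))^(3/2)/((-142*(-6))) = 1655*(1/3843) + (1/9)^(3/2)/852 = 1655/3843 + (⅑)^(3/2)*(1/852) = 1655/3843 + (1/27)*(1/852) = 1655/3843 + 1/23004 = 4230607/9822708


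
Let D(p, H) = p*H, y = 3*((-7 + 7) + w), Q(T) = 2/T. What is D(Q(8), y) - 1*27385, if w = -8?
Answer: -27391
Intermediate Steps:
y = -24 (y = 3*((-7 + 7) - 8) = 3*(0 - 8) = 3*(-8) = -24)
D(p, H) = H*p
D(Q(8), y) - 1*27385 = -48/8 - 1*27385 = -48/8 - 27385 = -24*¼ - 27385 = -6 - 27385 = -27391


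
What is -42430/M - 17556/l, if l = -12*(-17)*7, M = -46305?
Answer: -1791287/157437 ≈ -11.378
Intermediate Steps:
l = 1428 (l = 204*7 = 1428)
-42430/M - 17556/l = -42430/(-46305) - 17556/1428 = -42430*(-1/46305) - 17556*1/1428 = 8486/9261 - 209/17 = -1791287/157437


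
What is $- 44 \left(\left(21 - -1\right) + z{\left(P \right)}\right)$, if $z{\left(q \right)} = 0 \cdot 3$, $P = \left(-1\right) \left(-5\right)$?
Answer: $-968$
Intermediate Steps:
$P = 5$
$z{\left(q \right)} = 0$
$- 44 \left(\left(21 - -1\right) + z{\left(P \right)}\right) = - 44 \left(\left(21 - -1\right) + 0\right) = - 44 \left(\left(21 + 1\right) + 0\right) = - 44 \left(22 + 0\right) = \left(-44\right) 22 = -968$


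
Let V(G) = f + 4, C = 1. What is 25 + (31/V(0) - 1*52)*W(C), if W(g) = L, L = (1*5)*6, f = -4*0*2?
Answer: -2605/2 ≈ -1302.5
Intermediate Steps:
f = 0 (f = 0*2 = 0)
L = 30 (L = 5*6 = 30)
W(g) = 30
V(G) = 4 (V(G) = 0 + 4 = 4)
25 + (31/V(0) - 1*52)*W(C) = 25 + (31/4 - 1*52)*30 = 25 + (31*(¼) - 52)*30 = 25 + (31/4 - 52)*30 = 25 - 177/4*30 = 25 - 2655/2 = -2605/2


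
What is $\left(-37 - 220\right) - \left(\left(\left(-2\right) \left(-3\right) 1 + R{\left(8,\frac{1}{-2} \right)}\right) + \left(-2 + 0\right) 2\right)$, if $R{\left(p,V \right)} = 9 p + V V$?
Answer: $- \frac{1325}{4} \approx -331.25$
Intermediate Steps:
$R{\left(p,V \right)} = V^{2} + 9 p$ ($R{\left(p,V \right)} = 9 p + V^{2} = V^{2} + 9 p$)
$\left(-37 - 220\right) - \left(\left(\left(-2\right) \left(-3\right) 1 + R{\left(8,\frac{1}{-2} \right)}\right) + \left(-2 + 0\right) 2\right) = \left(-37 - 220\right) - \left(\left(\left(-2\right) \left(-3\right) 1 + \left(\left(\frac{1}{-2}\right)^{2} + 9 \cdot 8\right)\right) + \left(-2 + 0\right) 2\right) = \left(-37 - 220\right) - \left(\left(6 \cdot 1 + \left(\left(- \frac{1}{2}\right)^{2} + 72\right)\right) - 4\right) = -257 - \left(\left(6 + \left(\frac{1}{4} + 72\right)\right) - 4\right) = -257 - \left(\left(6 + \frac{289}{4}\right) - 4\right) = -257 - \left(\frac{313}{4} - 4\right) = -257 - \frac{297}{4} = - \frac{1325}{4}$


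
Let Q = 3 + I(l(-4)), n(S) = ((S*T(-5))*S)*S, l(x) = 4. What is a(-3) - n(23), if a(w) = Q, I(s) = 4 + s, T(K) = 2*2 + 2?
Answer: -72991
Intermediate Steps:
T(K) = 6 (T(K) = 4 + 2 = 6)
n(S) = 6*S**3 (n(S) = ((S*6)*S)*S = ((6*S)*S)*S = (6*S**2)*S = 6*S**3)
Q = 11 (Q = 3 + (4 + 4) = 3 + 8 = 11)
a(w) = 11
a(-3) - n(23) = 11 - 6*23**3 = 11 - 6*12167 = 11 - 1*73002 = 11 - 73002 = -72991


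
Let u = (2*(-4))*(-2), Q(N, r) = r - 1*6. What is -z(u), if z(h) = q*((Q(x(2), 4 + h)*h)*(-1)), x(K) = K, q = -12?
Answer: -2688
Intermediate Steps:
Q(N, r) = -6 + r (Q(N, r) = r - 6 = -6 + r)
u = 16 (u = -8*(-2) = 16)
z(h) = 12*h*(-2 + h) (z(h) = -12*(-6 + (4 + h))*h*(-1) = -12*(-2 + h)*h*(-1) = -12*h*(-2 + h)*(-1) = -(-12)*h*(-2 + h) = 12*h*(-2 + h))
-z(u) = -12*16*(-2 + 16) = -12*16*14 = -1*2688 = -2688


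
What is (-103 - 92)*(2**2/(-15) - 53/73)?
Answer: 14131/73 ≈ 193.58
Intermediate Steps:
(-103 - 92)*(2**2/(-15) - 53/73) = -195*(4*(-1/15) - 53*1/73) = -195*(-4/15 - 53/73) = -195*(-1087/1095) = 14131/73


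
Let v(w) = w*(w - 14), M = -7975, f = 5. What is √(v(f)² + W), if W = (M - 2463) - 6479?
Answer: 2*I*√3723 ≈ 122.03*I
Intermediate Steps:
W = -16917 (W = (-7975 - 2463) - 6479 = -10438 - 6479 = -16917)
v(w) = w*(-14 + w)
√(v(f)² + W) = √((5*(-14 + 5))² - 16917) = √((5*(-9))² - 16917) = √((-45)² - 16917) = √(2025 - 16917) = √(-14892) = 2*I*√3723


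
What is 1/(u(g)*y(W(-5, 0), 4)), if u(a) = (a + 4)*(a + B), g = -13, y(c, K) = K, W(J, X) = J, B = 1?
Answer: 1/432 ≈ 0.0023148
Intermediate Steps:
u(a) = (1 + a)*(4 + a) (u(a) = (a + 4)*(a + 1) = (4 + a)*(1 + a) = (1 + a)*(4 + a))
1/(u(g)*y(W(-5, 0), 4)) = 1/((4 + (-13)² + 5*(-13))*4) = 1/((4 + 169 - 65)*4) = 1/(108*4) = 1/432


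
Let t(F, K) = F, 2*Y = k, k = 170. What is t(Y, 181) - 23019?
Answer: -22934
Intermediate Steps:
Y = 85 (Y = (½)*170 = 85)
t(Y, 181) - 23019 = 85 - 23019 = -22934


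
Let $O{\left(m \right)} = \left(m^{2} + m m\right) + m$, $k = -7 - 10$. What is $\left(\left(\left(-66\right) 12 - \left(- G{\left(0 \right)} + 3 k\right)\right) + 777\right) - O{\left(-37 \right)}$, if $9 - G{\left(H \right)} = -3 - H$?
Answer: $-2653$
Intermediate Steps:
$G{\left(H \right)} = 12 + H$ ($G{\left(H \right)} = 9 - \left(-3 - H\right) = 9 + \left(3 + H\right) = 12 + H$)
$k = -17$
$O{\left(m \right)} = m + 2 m^{2}$ ($O{\left(m \right)} = \left(m^{2} + m^{2}\right) + m = 2 m^{2} + m = m + 2 m^{2}$)
$\left(\left(\left(-66\right) 12 - \left(- G{\left(0 \right)} + 3 k\right)\right) + 777\right) - O{\left(-37 \right)} = \left(\left(\left(-66\right) 12 + \left(\left(-3\right) \left(-17\right) + \left(12 + 0\right)\right)\right) + 777\right) - - 37 \left(1 + 2 \left(-37\right)\right) = \left(\left(-792 + \left(51 + 12\right)\right) + 777\right) - - 37 \left(1 - 74\right) = \left(\left(-792 + 63\right) + 777\right) - \left(-37\right) \left(-73\right) = \left(-729 + 777\right) - 2701 = 48 - 2701 = -2653$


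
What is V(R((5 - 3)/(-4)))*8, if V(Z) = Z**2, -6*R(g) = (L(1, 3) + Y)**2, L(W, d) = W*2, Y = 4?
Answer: 288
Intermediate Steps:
L(W, d) = 2*W
R(g) = -6 (R(g) = -(2*1 + 4)**2/6 = -(2 + 4)**2/6 = -1/6*6**2 = -1/6*36 = -6)
V(R((5 - 3)/(-4)))*8 = (-6)**2*8 = 36*8 = 288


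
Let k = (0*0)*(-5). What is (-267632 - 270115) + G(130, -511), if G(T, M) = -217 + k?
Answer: -537964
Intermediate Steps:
k = 0 (k = 0*(-5) = 0)
G(T, M) = -217 (G(T, M) = -217 + 0 = -217)
(-267632 - 270115) + G(130, -511) = (-267632 - 270115) - 217 = -537747 - 217 = -537964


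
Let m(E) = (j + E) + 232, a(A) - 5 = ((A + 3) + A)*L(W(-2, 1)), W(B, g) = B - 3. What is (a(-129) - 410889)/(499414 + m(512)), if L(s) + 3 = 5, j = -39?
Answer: -411394/500119 ≈ -0.82259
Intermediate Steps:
W(B, g) = -3 + B
L(s) = 2 (L(s) = -3 + 5 = 2)
a(A) = 11 + 4*A (a(A) = 5 + ((A + 3) + A)*2 = 5 + ((3 + A) + A)*2 = 5 + (3 + 2*A)*2 = 5 + (6 + 4*A) = 11 + 4*A)
m(E) = 193 + E (m(E) = (-39 + E) + 232 = 193 + E)
(a(-129) - 410889)/(499414 + m(512)) = ((11 + 4*(-129)) - 410889)/(499414 + (193 + 512)) = ((11 - 516) - 410889)/(499414 + 705) = (-505 - 410889)/500119 = -411394*1/500119 = -411394/500119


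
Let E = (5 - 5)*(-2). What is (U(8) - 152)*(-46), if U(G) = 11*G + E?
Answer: 2944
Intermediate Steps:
E = 0 (E = 0*(-2) = 0)
U(G) = 11*G (U(G) = 11*G + 0 = 11*G)
(U(8) - 152)*(-46) = (11*8 - 152)*(-46) = (88 - 152)*(-46) = -64*(-46) = 2944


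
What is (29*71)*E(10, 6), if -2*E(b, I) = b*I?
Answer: -61770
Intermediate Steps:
E(b, I) = -I*b/2 (E(b, I) = -b*I/2 = -I*b/2)
(29*71)*E(10, 6) = (29*71)*(-½*6*10) = 2059*(-30) = -61770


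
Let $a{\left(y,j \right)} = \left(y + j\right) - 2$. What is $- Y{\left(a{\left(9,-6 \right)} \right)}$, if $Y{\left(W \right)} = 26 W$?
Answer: $-26$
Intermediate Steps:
$a{\left(y,j \right)} = -2 + j + y$ ($a{\left(y,j \right)} = \left(j + y\right) - 2 = -2 + j + y$)
$- Y{\left(a{\left(9,-6 \right)} \right)} = - 26 \left(-2 - 6 + 9\right) = - 26 \cdot 1 = \left(-1\right) 26 = -26$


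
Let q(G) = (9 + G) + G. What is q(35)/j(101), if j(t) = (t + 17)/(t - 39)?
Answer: 2449/59 ≈ 41.508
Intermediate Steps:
j(t) = (17 + t)/(-39 + t)
q(G) = 9 + 2*G
q(35)/j(101) = (9 + 2*35)/(((17 + 101)/(-39 + 101))) = (9 + 70)/((118/62)) = 79/(((1/62)*118)) = 79/(59/31) = 79*(31/59) = 2449/59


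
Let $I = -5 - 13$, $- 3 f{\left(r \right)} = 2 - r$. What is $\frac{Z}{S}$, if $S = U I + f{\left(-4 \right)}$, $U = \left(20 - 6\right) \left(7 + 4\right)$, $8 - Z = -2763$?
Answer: $- \frac{2771}{2774} \approx -0.99892$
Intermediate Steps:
$Z = 2771$ ($Z = 8 - -2763 = 8 + 2763 = 2771$)
$f{\left(r \right)} = - \frac{2}{3} + \frac{r}{3}$ ($f{\left(r \right)} = - \frac{2 - r}{3} = - \frac{2}{3} + \frac{r}{3}$)
$U = 154$ ($U = 14 \cdot 11 = 154$)
$I = -18$ ($I = -5 - 13 = -18$)
$S = -2774$ ($S = 154 \left(-18\right) + \left(- \frac{2}{3} + \frac{1}{3} \left(-4\right)\right) = -2772 - 2 = -2774$)
$\frac{Z}{S} = \frac{2771}{-2774} = 2771 \left(- \frac{1}{2774}\right) = - \frac{2771}{2774}$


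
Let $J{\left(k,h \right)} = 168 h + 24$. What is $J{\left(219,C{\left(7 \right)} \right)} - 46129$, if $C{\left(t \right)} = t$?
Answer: $-44929$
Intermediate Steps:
$J{\left(k,h \right)} = 24 + 168 h$
$J{\left(219,C{\left(7 \right)} \right)} - 46129 = \left(24 + 168 \cdot 7\right) - 46129 = \left(24 + 1176\right) - 46129 = 1200 - 46129 = -44929$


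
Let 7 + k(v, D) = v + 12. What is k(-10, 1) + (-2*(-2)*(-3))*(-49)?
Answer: 583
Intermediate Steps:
k(v, D) = 5 + v (k(v, D) = -7 + (v + 12) = -7 + (12 + v) = 5 + v)
k(-10, 1) + (-2*(-2)*(-3))*(-49) = (5 - 10) + (-2*(-2)*(-3))*(-49) = -5 + (4*(-3))*(-49) = -5 - 12*(-49) = -5 + 588 = 583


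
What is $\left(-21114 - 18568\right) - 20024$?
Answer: $-59706$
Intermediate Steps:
$\left(-21114 - 18568\right) - 20024 = -39682 - 20024 = -59706$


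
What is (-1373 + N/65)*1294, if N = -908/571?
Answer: -65941985082/37115 ≈ -1.7767e+6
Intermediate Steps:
N = -908/571 (N = -908*1/571 = -908/571 ≈ -1.5902)
(-1373 + N/65)*1294 = (-1373 - 908/571/65)*1294 = (-1373 - 908/571*1/65)*1294 = (-1373 - 908/37115)*1294 = -50959803/37115*1294 = -65941985082/37115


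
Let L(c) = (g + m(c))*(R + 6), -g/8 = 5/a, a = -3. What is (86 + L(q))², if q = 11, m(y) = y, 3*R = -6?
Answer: 302500/9 ≈ 33611.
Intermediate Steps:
R = -2 (R = (⅓)*(-6) = -2)
g = 40/3 (g = -40/(-3) = -40*(-1)/3 = -8*(-5/3) = 40/3 ≈ 13.333)
L(c) = 160/3 + 4*c (L(c) = (40/3 + c)*(-2 + 6) = (40/3 + c)*4 = 160/3 + 4*c)
(86 + L(q))² = (86 + (160/3 + 4*11))² = (86 + (160/3 + 44))² = (86 + 292/3)² = (550/3)² = 302500/9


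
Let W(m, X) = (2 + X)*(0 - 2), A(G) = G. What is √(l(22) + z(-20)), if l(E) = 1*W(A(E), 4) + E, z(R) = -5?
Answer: √5 ≈ 2.2361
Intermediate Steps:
W(m, X) = -4 - 2*X (W(m, X) = (2 + X)*(-2) = -4 - 2*X)
l(E) = -12 + E (l(E) = 1*(-4 - 2*4) + E = 1*(-4 - 8) + E = 1*(-12) + E = -12 + E)
√(l(22) + z(-20)) = √((-12 + 22) - 5) = √(10 - 5) = √5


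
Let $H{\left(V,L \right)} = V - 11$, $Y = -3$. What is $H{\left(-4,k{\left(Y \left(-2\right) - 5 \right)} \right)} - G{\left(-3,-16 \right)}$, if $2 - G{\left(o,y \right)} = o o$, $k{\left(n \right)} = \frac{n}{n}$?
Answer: $-8$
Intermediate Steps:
$k{\left(n \right)} = 1$
$G{\left(o,y \right)} = 2 - o^{2}$ ($G{\left(o,y \right)} = 2 - o o = 2 - o^{2}$)
$H{\left(V,L \right)} = -11 + V$ ($H{\left(V,L \right)} = V - 11 = -11 + V$)
$H{\left(-4,k{\left(Y \left(-2\right) - 5 \right)} \right)} - G{\left(-3,-16 \right)} = \left(-11 - 4\right) - \left(2 - \left(-3\right)^{2}\right) = -15 - \left(2 - 9\right) = -15 - -7 = -15 + 7 = -8$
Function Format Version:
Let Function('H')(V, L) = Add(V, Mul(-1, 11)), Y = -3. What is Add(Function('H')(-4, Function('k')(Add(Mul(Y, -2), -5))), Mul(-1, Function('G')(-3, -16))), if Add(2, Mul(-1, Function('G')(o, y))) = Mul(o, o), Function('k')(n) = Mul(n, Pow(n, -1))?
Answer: -8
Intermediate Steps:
Function('k')(n) = 1
Function('G')(o, y) = Add(2, Mul(-1, Pow(o, 2))) (Function('G')(o, y) = Add(2, Mul(-1, Mul(o, o))) = Add(2, Mul(-1, Pow(o, 2))))
Function('H')(V, L) = Add(-11, V) (Function('H')(V, L) = Add(V, -11) = Add(-11, V))
Add(Function('H')(-4, Function('k')(Add(Mul(Y, -2), -5))), Mul(-1, Function('G')(-3, -16))) = Add(Add(-11, -4), Mul(-1, Add(2, Mul(-1, Pow(-3, 2))))) = Add(-15, Mul(-1, Add(2, Mul(-1, 9)))) = Add(-15, Mul(-1, Add(2, -9))) = Add(-15, Mul(-1, -7)) = Add(-15, 7) = -8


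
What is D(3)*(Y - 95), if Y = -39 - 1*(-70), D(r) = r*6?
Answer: -1152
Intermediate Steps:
D(r) = 6*r
Y = 31 (Y = -39 + 70 = 31)
D(3)*(Y - 95) = (6*3)*(31 - 95) = 18*(-64) = -1152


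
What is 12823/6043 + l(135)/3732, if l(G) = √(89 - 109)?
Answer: 12823/6043 + I*√5/1866 ≈ 2.122 + 0.0011983*I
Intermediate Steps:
l(G) = 2*I*√5 (l(G) = √(-20) = 2*I*√5)
12823/6043 + l(135)/3732 = 12823/6043 + (2*I*√5)/3732 = 12823*(1/6043) + (2*I*√5)*(1/3732) = 12823/6043 + I*√5/1866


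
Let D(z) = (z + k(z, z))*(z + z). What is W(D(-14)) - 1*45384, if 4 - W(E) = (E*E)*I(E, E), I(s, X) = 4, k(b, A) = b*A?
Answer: -103922244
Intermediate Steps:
k(b, A) = A*b
D(z) = 2*z*(z + z**2) (D(z) = (z + z*z)*(z + z) = (z + z**2)*(2*z) = 2*z*(z + z**2))
W(E) = 4 - 4*E**2 (W(E) = 4 - E*E*4 = 4 - E**2*4 = 4 - 4*E**2)
W(D(-14)) - 1*45384 = (4 - 4*153664*(1 - 14)**2) - 1*45384 = (4 - 4*(2*196*(-13))**2) - 45384 = (4 - 4*(-5096)**2) - 45384 = (4 - 4*25969216) - 45384 = (4 - 103876864) - 45384 = -103876860 - 45384 = -103922244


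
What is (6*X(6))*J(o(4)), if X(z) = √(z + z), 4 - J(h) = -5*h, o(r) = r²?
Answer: 1008*√3 ≈ 1745.9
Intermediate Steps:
J(h) = 4 + 5*h (J(h) = 4 - (-5)*h = 4 + 5*h)
X(z) = √2*√z (X(z) = √(2*z) = √2*√z)
(6*X(6))*J(o(4)) = (6*(√2*√6))*(4 + 5*4²) = (6*(2*√3))*(4 + 5*16) = (12*√3)*(4 + 80) = (12*√3)*84 = 1008*√3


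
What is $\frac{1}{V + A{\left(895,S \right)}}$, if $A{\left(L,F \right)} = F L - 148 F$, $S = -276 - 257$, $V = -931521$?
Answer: $- \frac{1}{1329672} \approx -7.5206 \cdot 10^{-7}$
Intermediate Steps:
$S = -533$
$A{\left(L,F \right)} = - 148 F + F L$
$\frac{1}{V + A{\left(895,S \right)}} = \frac{1}{-931521 - 533 \left(-148 + 895\right)} = \frac{1}{-931521 - 398151} = \frac{1}{-1329672} = - \frac{1}{1329672}$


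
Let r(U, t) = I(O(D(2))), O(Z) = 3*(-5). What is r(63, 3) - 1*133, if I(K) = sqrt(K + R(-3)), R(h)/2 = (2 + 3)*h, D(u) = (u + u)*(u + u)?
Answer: -133 + 3*I*sqrt(5) ≈ -133.0 + 6.7082*I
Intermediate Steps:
D(u) = 4*u**2 (D(u) = (2*u)*(2*u) = 4*u**2)
R(h) = 10*h (R(h) = 2*((2 + 3)*h) = 2*(5*h) = 10*h)
O(Z) = -15
I(K) = sqrt(-30 + K) (I(K) = sqrt(K + 10*(-3)) = sqrt(K - 30) = sqrt(-30 + K))
r(U, t) = 3*I*sqrt(5) (r(U, t) = sqrt(-30 - 15) = sqrt(-45) = 3*I*sqrt(5))
r(63, 3) - 1*133 = 3*I*sqrt(5) - 1*133 = 3*I*sqrt(5) - 133 = -133 + 3*I*sqrt(5)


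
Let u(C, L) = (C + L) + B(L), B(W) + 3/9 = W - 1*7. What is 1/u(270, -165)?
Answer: -3/202 ≈ -0.014851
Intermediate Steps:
B(W) = -22/3 + W (B(W) = -⅓ + (W - 1*7) = -⅓ + (W - 7) = -⅓ + (-7 + W) = -22/3 + W)
u(C, L) = -22/3 + C + 2*L (u(C, L) = (C + L) + (-22/3 + L) = -22/3 + C + 2*L)
1/u(270, -165) = 1/(-22/3 + 270 + 2*(-165)) = 1/(-22/3 + 270 - 330) = 1/(-202/3) = -3/202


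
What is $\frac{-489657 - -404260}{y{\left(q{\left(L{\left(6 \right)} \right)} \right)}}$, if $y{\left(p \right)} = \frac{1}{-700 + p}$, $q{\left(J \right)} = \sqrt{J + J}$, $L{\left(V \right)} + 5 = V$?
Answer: $59777900 - 85397 \sqrt{2} \approx 5.9657 \cdot 10^{7}$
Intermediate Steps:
$L{\left(V \right)} = -5 + V$
$q{\left(J \right)} = \sqrt{2} \sqrt{J}$ ($q{\left(J \right)} = \sqrt{2 J} = \sqrt{2} \sqrt{J}$)
$\frac{-489657 - -404260}{y{\left(q{\left(L{\left(6 \right)} \right)} \right)}} = \frac{-489657 - -404260}{\frac{1}{-700 + \sqrt{2} \sqrt{-5 + 6}}} = \frac{-489657 + 404260}{\frac{1}{-700 + \sqrt{2} \sqrt{1}}} = - \frac{85397}{\frac{1}{-700 + \sqrt{2} \cdot 1}} = - \frac{85397}{\frac{1}{-700 + \sqrt{2}}} = - 85397 \left(-700 + \sqrt{2}\right) = 59777900 - 85397 \sqrt{2}$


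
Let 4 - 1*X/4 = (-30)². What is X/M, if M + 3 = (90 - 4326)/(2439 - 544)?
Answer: 6791680/9921 ≈ 684.58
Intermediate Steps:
X = -3584 (X = 16 - 4*(-30)² = 16 - 4*900 = 16 - 3600 = -3584)
M = -9921/1895 (M = -3 + (90 - 4326)/(2439 - 544) = -3 - 4236/1895 = -9921/1895 ≈ -5.2354)
X/M = -3584/(-9921/1895) = -3584*(-1895/9921) = 6791680/9921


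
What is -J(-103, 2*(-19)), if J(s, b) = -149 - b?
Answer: 111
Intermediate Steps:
-J(-103, 2*(-19)) = -(-149 - 2*(-19)) = -(-149 - 1*(-38)) = -(-149 + 38) = -1*(-111) = 111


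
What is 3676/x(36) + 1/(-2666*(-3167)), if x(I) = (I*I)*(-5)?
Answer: -3879659699/6839009820 ≈ -0.56728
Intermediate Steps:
x(I) = -5*I² (x(I) = I²*(-5) = -5*I²)
3676/x(36) + 1/(-2666*(-3167)) = 3676/((-5*36²)) + 1/(-2666*(-3167)) = 3676/((-5*1296)) - 1/2666*(-1/3167) = 3676/(-6480) + 1/8443222 = 3676*(-1/6480) + 1/8443222 = -919/1620 + 1/8443222 = -3879659699/6839009820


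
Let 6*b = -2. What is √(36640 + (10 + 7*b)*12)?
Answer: 2*√9183 ≈ 191.66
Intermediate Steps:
b = -⅓ (b = (⅙)*(-2) = -⅓ ≈ -0.33333)
√(36640 + (10 + 7*b)*12) = √(36640 + (10 + 7*(-⅓))*12) = √(36640 + (10 - 7/3)*12) = √(36640 + (23/3)*12) = √(36640 + 92) = √36732 = 2*√9183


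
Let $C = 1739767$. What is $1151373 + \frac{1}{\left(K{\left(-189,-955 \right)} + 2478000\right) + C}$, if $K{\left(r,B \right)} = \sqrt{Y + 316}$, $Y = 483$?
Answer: $\frac{20482417299090835537}{17789558465490} - \frac{\sqrt{799}}{17789558465490} \approx 1.1514 \cdot 10^{6}$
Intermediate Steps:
$K{\left(r,B \right)} = \sqrt{799}$ ($K{\left(r,B \right)} = \sqrt{483 + 316} = \sqrt{799}$)
$1151373 + \frac{1}{\left(K{\left(-189,-955 \right)} + 2478000\right) + C} = 1151373 + \frac{1}{\left(\sqrt{799} + 2478000\right) + 1739767} = 1151373 + \frac{1}{\left(2478000 + \sqrt{799}\right) + 1739767} = 1151373 + \frac{1}{4217767 + \sqrt{799}}$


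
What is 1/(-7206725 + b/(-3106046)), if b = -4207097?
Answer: -3106046/22384415152253 ≈ -1.3876e-7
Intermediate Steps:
1/(-7206725 + b/(-3106046)) = 1/(-7206725 - 4207097/(-3106046)) = 1/(-7206725 - 4207097*(-1/3106046)) = 1/(-7206725 + 4207097/3106046) = 1/(-22384415152253/3106046) = -3106046/22384415152253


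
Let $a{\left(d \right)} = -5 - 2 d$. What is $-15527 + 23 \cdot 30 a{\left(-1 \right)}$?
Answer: $-17597$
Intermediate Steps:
$-15527 + 23 \cdot 30 a{\left(-1 \right)} = -15527 + 23 \cdot 30 \left(-5 - -2\right) = -15527 + 690 \left(-5 + 2\right) = -15527 + 690 \left(-3\right) = -15527 - 2070 = -17597$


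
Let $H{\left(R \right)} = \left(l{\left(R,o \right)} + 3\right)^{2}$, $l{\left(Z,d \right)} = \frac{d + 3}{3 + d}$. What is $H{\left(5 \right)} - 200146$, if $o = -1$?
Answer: $-200130$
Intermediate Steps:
$l{\left(Z,d \right)} = 1$ ($l{\left(Z,d \right)} = \frac{3 + d}{3 + d} = 1$)
$H{\left(R \right)} = 16$ ($H{\left(R \right)} = \left(1 + 3\right)^{2} = 4^{2} = 16$)
$H{\left(5 \right)} - 200146 = 16 - 200146 = -200130$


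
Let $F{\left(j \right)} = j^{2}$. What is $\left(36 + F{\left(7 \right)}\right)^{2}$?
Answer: $7225$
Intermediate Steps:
$\left(36 + F{\left(7 \right)}\right)^{2} = \left(36 + 7^{2}\right)^{2} = \left(36 + 49\right)^{2} = 85^{2} = 7225$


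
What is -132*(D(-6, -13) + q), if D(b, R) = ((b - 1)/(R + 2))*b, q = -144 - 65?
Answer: 28092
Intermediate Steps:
q = -209
D(b, R) = b*(-1 + b)/(2 + R) (D(b, R) = ((-1 + b)/(2 + R))*b = b*(-1 + b)/(2 + R))
-132*(D(-6, -13) + q) = -132*(-6*(-1 - 6)/(2 - 13) - 209) = -132*(-6*(-7)/(-11) - 209) = -132*(-6*(-1/11)*(-7) - 209) = -132*(-42/11 - 209) = -132*(-2341/11) = 28092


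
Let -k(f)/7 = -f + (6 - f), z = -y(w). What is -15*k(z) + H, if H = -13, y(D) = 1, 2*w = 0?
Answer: 827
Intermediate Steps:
w = 0 (w = (1/2)*0 = 0)
z = -1 (z = -1*1 = -1)
k(f) = -42 + 14*f (k(f) = -7*(-f + (6 - f)) = -7*(6 - 2*f) = -42 + 14*f)
-15*k(z) + H = -15*(-42 + 14*(-1)) - 13 = -15*(-42 - 14) - 13 = -15*(-56) - 13 = 840 - 13 = 827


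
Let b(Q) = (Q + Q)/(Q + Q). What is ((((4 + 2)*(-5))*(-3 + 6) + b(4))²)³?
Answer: 496981290961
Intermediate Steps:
b(Q) = 1 (b(Q) = (2*Q)/((2*Q)) = (2*Q)*(1/(2*Q)) = 1)
((((4 + 2)*(-5))*(-3 + 6) + b(4))²)³ = ((((4 + 2)*(-5))*(-3 + 6) + 1)²)³ = (((6*(-5))*3 + 1)²)³ = ((-30*3 + 1)²)³ = ((-90 + 1)²)³ = ((-89)²)³ = 7921³ = 496981290961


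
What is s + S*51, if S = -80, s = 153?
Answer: -3927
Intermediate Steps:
s + S*51 = 153 - 80*51 = 153 - 4080 = -3927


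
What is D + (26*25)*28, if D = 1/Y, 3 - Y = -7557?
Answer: 137592001/7560 ≈ 18200.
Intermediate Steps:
Y = 7560 (Y = 3 - 1*(-7557) = 3 + 7557 = 7560)
D = 1/7560 ≈ 0.00013228
D + (26*25)*28 = 1/7560 + (26*25)*28 = 1/7560 + 650*28 = 1/7560 + 18200 = 137592001/7560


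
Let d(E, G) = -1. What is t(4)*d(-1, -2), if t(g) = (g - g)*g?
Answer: 0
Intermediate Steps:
t(g) = 0 (t(g) = 0*g = 0)
t(4)*d(-1, -2) = 0*(-1) = 0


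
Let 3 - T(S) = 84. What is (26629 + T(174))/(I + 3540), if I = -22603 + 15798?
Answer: -26548/3265 ≈ -8.1311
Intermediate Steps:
T(S) = -81 (T(S) = 3 - 1*84 = 3 - 84 = -81)
I = -6805
(26629 + T(174))/(I + 3540) = (26629 - 81)/(-6805 + 3540) = 26548/(-3265) = 26548*(-1/3265) = -26548/3265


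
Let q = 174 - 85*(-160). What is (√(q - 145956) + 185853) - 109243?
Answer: 76610 + I*√132182 ≈ 76610.0 + 363.57*I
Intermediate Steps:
q = 13774 (q = 174 + 13600 = 13774)
(√(q - 145956) + 185853) - 109243 = (√(13774 - 145956) + 185853) - 109243 = (√(-132182) + 185853) - 109243 = (I*√132182 + 185853) - 109243 = (185853 + I*√132182) - 109243 = 76610 + I*√132182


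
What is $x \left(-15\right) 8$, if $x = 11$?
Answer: $-1320$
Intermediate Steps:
$x \left(-15\right) 8 = 11 \left(-15\right) 8 = \left(-165\right) 8 = -1320$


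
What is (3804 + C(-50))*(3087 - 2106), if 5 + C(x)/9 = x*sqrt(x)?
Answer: 3687579 - 2207250*I*sqrt(2) ≈ 3.6876e+6 - 3.1215e+6*I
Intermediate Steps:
C(x) = -45 + 9*x**(3/2) (C(x) = -45 + 9*(x*sqrt(x)) = -45 + 9*x**(3/2))
(3804 + C(-50))*(3087 - 2106) = (3804 + (-45 + 9*(-50)**(3/2)))*(3087 - 2106) = (3804 + (-45 + 9*(-250*I*sqrt(2))))*981 = (3804 + (-45 - 2250*I*sqrt(2)))*981 = (3759 - 2250*I*sqrt(2))*981 = 3687579 - 2207250*I*sqrt(2)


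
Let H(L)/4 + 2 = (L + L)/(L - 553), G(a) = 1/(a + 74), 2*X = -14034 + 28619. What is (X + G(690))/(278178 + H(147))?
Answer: 161572659/6163070344 ≈ 0.026216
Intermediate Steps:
X = 14585/2 (X = (-14034 + 28619)/2 = (½)*14585 = 14585/2 ≈ 7292.5)
G(a) = 1/(74 + a)
H(L) = -8 + 8*L/(-553 + L) (H(L) = -8 + 4*((L + L)/(L - 553)) = -8 + 4*((2*L)/(-553 + L)) = -8 + 4*(2*L/(-553 + L)) = -8 + 8*L/(-553 + L))
(X + G(690))/(278178 + H(147)) = (14585/2 + 1/(74 + 690))/(278178 + 4424/(-553 + 147)) = (14585/2 + 1/764)/(278178 + 4424/(-406)) = (14585/2 + 1/764)/(278178 + 4424*(-1/406)) = 5571471/(764*(278178 - 316/29)) = 5571471/(764*(8066846/29)) = (5571471/764)*(29/8066846) = 161572659/6163070344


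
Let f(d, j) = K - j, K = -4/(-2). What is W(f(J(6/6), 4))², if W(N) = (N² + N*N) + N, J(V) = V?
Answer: 36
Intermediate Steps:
K = 2 (K = -4*(-½) = 2)
f(d, j) = 2 - j
W(N) = N + 2*N² (W(N) = (N² + N²) + N = 2*N² + N = N + 2*N²)
W(f(J(6/6), 4))² = ((2 - 1*4)*(1 + 2*(2 - 1*4)))² = ((2 - 4)*(1 + 2*(2 - 4)))² = (-2*(1 + 2*(-2)))² = (-2*(1 - 4))² = (-2*(-3))² = 6² = 36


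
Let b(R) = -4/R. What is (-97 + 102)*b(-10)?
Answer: 2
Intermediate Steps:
(-97 + 102)*b(-10) = (-97 + 102)*(-4/(-10)) = 5*(-4*(-⅒)) = 5*(⅖) = 2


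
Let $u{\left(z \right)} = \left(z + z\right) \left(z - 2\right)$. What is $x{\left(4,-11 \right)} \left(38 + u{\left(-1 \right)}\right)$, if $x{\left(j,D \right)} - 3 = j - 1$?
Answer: $264$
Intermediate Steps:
$x{\left(j,D \right)} = 2 + j$ ($x{\left(j,D \right)} = 3 + \left(j - 1\right) = 3 + \left(-1 + j\right) = 2 + j$)
$u{\left(z \right)} = 2 z \left(-2 + z\right)$
$x{\left(4,-11 \right)} \left(38 + u{\left(-1 \right)}\right) = \left(2 + 4\right) \left(38 + 2 \left(-1\right) \left(-2 - 1\right)\right) = 6 \left(38 + 2 \left(-1\right) \left(-3\right)\right) = 6 \left(38 + 6\right) = 6 \cdot 44 = 264$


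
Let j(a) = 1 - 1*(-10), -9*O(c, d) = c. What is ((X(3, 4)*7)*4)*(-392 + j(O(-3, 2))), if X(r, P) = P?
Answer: -42672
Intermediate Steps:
O(c, d) = -c/9
j(a) = 11 (j(a) = 1 + 10 = 11)
((X(3, 4)*7)*4)*(-392 + j(O(-3, 2))) = ((4*7)*4)*(-392 + 11) = (28*4)*(-381) = 112*(-381) = -42672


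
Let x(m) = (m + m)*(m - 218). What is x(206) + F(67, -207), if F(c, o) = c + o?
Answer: -5084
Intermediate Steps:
x(m) = 2*m*(-218 + m) (x(m) = (2*m)*(-218 + m) = 2*m*(-218 + m))
x(206) + F(67, -207) = 2*206*(-218 + 206) + (67 - 207) = 2*206*(-12) - 140 = -4944 - 140 = -5084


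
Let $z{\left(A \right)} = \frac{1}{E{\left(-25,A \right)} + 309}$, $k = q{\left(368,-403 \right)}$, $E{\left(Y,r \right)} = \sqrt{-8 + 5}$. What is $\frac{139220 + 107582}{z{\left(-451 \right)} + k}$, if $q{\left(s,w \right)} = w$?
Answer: $\frac{246802 \left(- \sqrt{3} + 309 i\right)}{- 124526 i + 403 \sqrt{3}} \approx -612.42 + 2.7565 \cdot 10^{-5} i$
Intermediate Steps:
$E{\left(Y,r \right)} = i \sqrt{3}$ ($E{\left(Y,r \right)} = \sqrt{-3} = i \sqrt{3}$)
$k = -403$
$z{\left(A \right)} = \frac{1}{309 + i \sqrt{3}}$ ($z{\left(A \right)} = \frac{1}{i \sqrt{3} + 309} = \frac{1}{309 + i \sqrt{3}}$)
$\frac{139220 + 107582}{z{\left(-451 \right)} + k} = \frac{139220 + 107582}{\left(\frac{103}{31828} - \frac{i \sqrt{3}}{95484}\right) - 403} = \frac{246802}{- \frac{12826581}{31828} - \frac{i \sqrt{3}}{95484}}$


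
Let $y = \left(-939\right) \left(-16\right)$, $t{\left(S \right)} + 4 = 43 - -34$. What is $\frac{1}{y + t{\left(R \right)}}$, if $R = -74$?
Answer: $\frac{1}{15097} \approx 6.6238 \cdot 10^{-5}$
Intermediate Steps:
$t{\left(S \right)} = 73$ ($t{\left(S \right)} = -4 + \left(43 - -34\right) = -4 + \left(43 + 34\right) = -4 + 77 = 73$)
$y = 15024$
$\frac{1}{y + t{\left(R \right)}} = \frac{1}{15024 + 73} = \frac{1}{15097}$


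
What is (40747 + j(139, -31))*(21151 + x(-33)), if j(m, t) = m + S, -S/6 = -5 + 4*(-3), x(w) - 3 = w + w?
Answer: 864354944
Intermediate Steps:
x(w) = 3 + 2*w (x(w) = 3 + (w + w) = 3 + 2*w)
S = 102 (S = -6*(-5 + 4*(-3)) = -6*(-5 - 12) = -6*(-17) = 102)
j(m, t) = 102 + m (j(m, t) = m + 102 = 102 + m)
(40747 + j(139, -31))*(21151 + x(-33)) = (40747 + (102 + 139))*(21151 + (3 + 2*(-33))) = (40747 + 241)*(21151 + (3 - 66)) = 40988*(21151 - 63) = 40988*21088 = 864354944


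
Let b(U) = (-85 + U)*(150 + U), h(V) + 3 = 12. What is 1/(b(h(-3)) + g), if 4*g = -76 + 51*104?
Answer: -1/10777 ≈ -9.2790e-5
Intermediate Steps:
h(V) = 9 (h(V) = -3 + 12 = 9)
g = 1307 (g = (-76 + 51*104)/4 = (-76 + 5304)/4 = (¼)*5228 = 1307)
1/(b(h(-3)) + g) = 1/((-12750 + 9² + 65*9) + 1307) = 1/((-12750 + 81 + 585) + 1307) = 1/(-12084 + 1307) = 1/(-10777) = -1/10777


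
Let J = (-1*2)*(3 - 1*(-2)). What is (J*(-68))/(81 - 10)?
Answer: 680/71 ≈ 9.5775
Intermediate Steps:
J = -10 (J = -2*(3 + 2) = -2*5 = -10)
(J*(-68))/(81 - 10) = (-10*(-68))/(81 - 10) = 680/71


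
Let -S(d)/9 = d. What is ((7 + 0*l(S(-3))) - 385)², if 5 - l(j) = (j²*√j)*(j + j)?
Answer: 142884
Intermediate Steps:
S(d) = -9*d
l(j) = 5 - 2*j^(7/2) (l(j) = 5 - j²*√j*(j + j) = 5 - j^(5/2)*2*j = 5 - 2*j^(7/2))
((7 + 0*l(S(-3))) - 385)² = ((7 + 0*(5 - 2*59049*√3)) - 385)² = ((7 + 0*(5 - 118098*√3)) - 385)² = ((7 + 0) - 385)² = (7 - 385)² = (-378)² = 142884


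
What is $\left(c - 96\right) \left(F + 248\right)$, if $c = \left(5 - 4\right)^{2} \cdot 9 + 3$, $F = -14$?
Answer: $-19656$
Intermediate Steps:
$c = 12$ ($c = 1^{2} \cdot 9 + 3 = 1 \cdot 9 + 3 = 9 + 3 = 12$)
$\left(c - 96\right) \left(F + 248\right) = \left(12 - 96\right) \left(-14 + 248\right) = \left(-84\right) 234 = -19656$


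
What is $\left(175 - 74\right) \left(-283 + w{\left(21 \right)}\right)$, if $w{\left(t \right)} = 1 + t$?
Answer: $-26361$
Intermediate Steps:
$\left(175 - 74\right) \left(-283 + w{\left(21 \right)}\right) = \left(175 - 74\right) \left(-283 + \left(1 + 21\right)\right) = 101 \left(-283 + 22\right) = 101 \left(-261\right) = -26361$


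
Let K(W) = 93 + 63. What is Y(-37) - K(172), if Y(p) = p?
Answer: -193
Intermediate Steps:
K(W) = 156
Y(-37) - K(172) = -37 - 1*156 = -37 - 156 = -193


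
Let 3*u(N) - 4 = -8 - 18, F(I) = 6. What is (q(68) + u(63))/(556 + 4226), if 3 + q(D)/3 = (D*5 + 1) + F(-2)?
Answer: 1537/7173 ≈ 0.21428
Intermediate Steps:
u(N) = -22/3 (u(N) = 4/3 + (-8 - 18)/3 = 4/3 + (1/3)*(-26) = 4/3 - 26/3 = -22/3)
q(D) = 12 + 15*D (q(D) = -9 + 3*((D*5 + 1) + 6) = -9 + 3*((5*D + 1) + 6) = -9 + 3*((1 + 5*D) + 6) = -9 + 3*(7 + 5*D) = -9 + (21 + 15*D) = 12 + 15*D)
(q(68) + u(63))/(556 + 4226) = ((12 + 15*68) - 22/3)/(556 + 4226) = ((12 + 1020) - 22/3)/4782 = (1032 - 22/3)*(1/4782) = (3074/3)*(1/4782) = 1537/7173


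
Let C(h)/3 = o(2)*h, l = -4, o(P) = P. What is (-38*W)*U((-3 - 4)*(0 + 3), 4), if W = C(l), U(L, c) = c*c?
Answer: 14592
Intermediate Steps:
C(h) = 6*h (C(h) = 3*(2*h) = 6*h)
U(L, c) = c²
W = -24 (W = 6*(-4) = -24)
(-38*W)*U((-3 - 4)*(0 + 3), 4) = -38*(-24)*4² = 912*16 = 14592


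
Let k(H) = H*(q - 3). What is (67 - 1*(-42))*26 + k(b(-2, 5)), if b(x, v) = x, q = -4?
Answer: 2848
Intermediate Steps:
k(H) = -7*H (k(H) = H*(-4 - 3) = H*(-7) = -7*H)
(67 - 1*(-42))*26 + k(b(-2, 5)) = (67 - 1*(-42))*26 - 7*(-2) = (67 + 42)*26 + 14 = 109*26 + 14 = 2834 + 14 = 2848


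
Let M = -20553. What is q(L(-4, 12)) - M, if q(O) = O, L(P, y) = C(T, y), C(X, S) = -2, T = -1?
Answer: 20551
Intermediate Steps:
L(P, y) = -2
q(L(-4, 12)) - M = -2 - 1*(-20553) = -2 + 20553 = 20551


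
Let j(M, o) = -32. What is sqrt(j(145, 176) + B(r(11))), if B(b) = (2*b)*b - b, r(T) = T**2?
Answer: sqrt(29129) ≈ 170.67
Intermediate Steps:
B(b) = -b + 2*b**2 (B(b) = 2*b**2 - b = -b + 2*b**2)
sqrt(j(145, 176) + B(r(11))) = sqrt(-32 + 11**2*(-1 + 2*11**2)) = sqrt(-32 + 121*(-1 + 2*121)) = sqrt(-32 + 121*(-1 + 242)) = sqrt(-32 + 121*241) = sqrt(-32 + 29161) = sqrt(29129)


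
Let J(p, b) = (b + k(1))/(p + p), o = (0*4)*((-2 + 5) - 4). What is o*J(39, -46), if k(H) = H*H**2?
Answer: 0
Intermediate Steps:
k(H) = H**3
o = 0 (o = 0*(3 - 4) = 0*(-1) = 0)
J(p, b) = (1 + b)/(2*p) (J(p, b) = (b + 1**3)/(p + p) = (b + 1)/((2*p)) = (1 + b)*(1/(2*p)) = (1 + b)/(2*p))
o*J(39, -46) = 0*((1/2)*(1 - 46)/39) = 0*((1/2)*(1/39)*(-45)) = 0*(-15/26) = 0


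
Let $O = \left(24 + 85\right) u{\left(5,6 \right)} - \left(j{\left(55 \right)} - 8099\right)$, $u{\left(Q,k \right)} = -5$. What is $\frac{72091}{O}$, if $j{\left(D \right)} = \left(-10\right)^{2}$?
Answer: $\frac{72091}{7454} \approx 9.6714$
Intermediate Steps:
$j{\left(D \right)} = 100$
$O = 7454$ ($O = \left(24 + 85\right) \left(-5\right) - \left(100 - 8099\right) = 109 \left(-5\right) - -7999 = -545 + 7999 = 7454$)
$\frac{72091}{O} = \frac{72091}{7454}$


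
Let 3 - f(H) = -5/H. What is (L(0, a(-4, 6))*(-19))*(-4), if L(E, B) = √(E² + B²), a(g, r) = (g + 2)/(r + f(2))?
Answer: 304/23 ≈ 13.217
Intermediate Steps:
f(H) = 3 + 5/H (f(H) = 3 - (-5)/H = 3 + 5/H)
a(g, r) = (2 + g)/(11/2 + r) (a(g, r) = (g + 2)/(r + (3 + 5/2)) = (2 + g)/(r + (3 + 5*(½))) = (2 + g)/(r + (3 + 5/2)) = (2 + g)/(r + 11/2) = (2 + g)/(11/2 + r))
L(E, B) = √(B² + E²)
(L(0, a(-4, 6))*(-19))*(-4) = (√((2*(2 - 4)/(11 + 2*6))² + 0²)*(-19))*(-4) = (√((2*(-2)/(11 + 12))² + 0)*(-19))*(-4) = (√((2*(-2)/23)² + 0)*(-19))*(-4) = (√((2*(1/23)*(-2))² + 0)*(-19))*(-4) = (√((-4/23)² + 0)*(-19))*(-4) = (√(16/529 + 0)*(-19))*(-4) = (√(16/529)*(-19))*(-4) = ((4/23)*(-19))*(-4) = -76/23*(-4) = 304/23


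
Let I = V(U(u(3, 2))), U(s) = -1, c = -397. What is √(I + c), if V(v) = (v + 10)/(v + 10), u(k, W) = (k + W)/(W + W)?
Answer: 6*I*√11 ≈ 19.9*I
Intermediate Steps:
u(k, W) = (W + k)/(2*W) (u(k, W) = (W + k)/((2*W)) = (W + k)*(1/(2*W)) = (W + k)/(2*W))
V(v) = 1 (V(v) = (10 + v)/(10 + v) = 1)
I = 1
√(I + c) = √(1 - 397) = √(-396) = 6*I*√11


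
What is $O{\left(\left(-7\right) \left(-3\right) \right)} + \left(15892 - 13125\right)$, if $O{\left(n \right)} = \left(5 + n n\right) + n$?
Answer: $3234$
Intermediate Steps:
$O{\left(n \right)} = 5 + n + n^{2}$ ($O{\left(n \right)} = \left(5 + n^{2}\right) + n = 5 + n + n^{2}$)
$O{\left(\left(-7\right) \left(-3\right) \right)} + \left(15892 - 13125\right) = \left(5 - -21 + \left(\left(-7\right) \left(-3\right)\right)^{2}\right) + \left(15892 - 13125\right) = \left(5 + 21 + 21^{2}\right) + 2767 = \left(5 + 21 + 441\right) + 2767 = 467 + 2767 = 3234$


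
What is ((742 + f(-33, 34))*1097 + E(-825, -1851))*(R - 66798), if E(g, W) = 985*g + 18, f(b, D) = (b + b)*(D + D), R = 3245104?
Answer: -15643523604514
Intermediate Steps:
f(b, D) = 4*D*b (f(b, D) = (2*b)*(2*D) = 4*D*b)
E(g, W) = 18 + 985*g
((742 + f(-33, 34))*1097 + E(-825, -1851))*(R - 66798) = ((742 + 4*34*(-33))*1097 + (18 + 985*(-825)))*(3245104 - 66798) = ((742 - 4488)*1097 + (18 - 812625))*3178306 = (-3746*1097 - 812607)*3178306 = (-4109362 - 812607)*3178306 = -4921969*3178306 = -15643523604514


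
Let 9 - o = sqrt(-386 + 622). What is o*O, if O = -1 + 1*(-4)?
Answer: -45 + 10*sqrt(59) ≈ 31.811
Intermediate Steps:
o = 9 - 2*sqrt(59) (o = 9 - sqrt(-386 + 622) = 9 - sqrt(236) = 9 - 2*sqrt(59) ≈ -6.3623)
O = -5 (O = -1 - 4 = -5)
o*O = (9 - 2*sqrt(59))*(-5) = -45 + 10*sqrt(59)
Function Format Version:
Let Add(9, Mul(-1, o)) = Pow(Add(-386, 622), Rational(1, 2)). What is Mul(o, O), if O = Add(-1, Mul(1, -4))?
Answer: Add(-45, Mul(10, Pow(59, Rational(1, 2)))) ≈ 31.811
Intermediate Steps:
o = Add(9, Mul(-2, Pow(59, Rational(1, 2)))) (o = Add(9, Mul(-1, Pow(Add(-386, 622), Rational(1, 2)))) = Add(9, Mul(-1, Pow(236, Rational(1, 2)))) = Add(9, Mul(-1, Mul(2, Pow(59, Rational(1, 2))))) = Add(9, Mul(-2, Pow(59, Rational(1, 2)))) ≈ -6.3623)
O = -5 (O = Add(-1, -4) = -5)
Mul(o, O) = Mul(Add(9, Mul(-2, Pow(59, Rational(1, 2)))), -5) = Add(-45, Mul(10, Pow(59, Rational(1, 2))))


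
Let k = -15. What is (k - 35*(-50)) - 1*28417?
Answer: -26682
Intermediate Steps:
(k - 35*(-50)) - 1*28417 = (-15 - 35*(-50)) - 1*28417 = (-15 + 1750) - 28417 = 1735 - 28417 = -26682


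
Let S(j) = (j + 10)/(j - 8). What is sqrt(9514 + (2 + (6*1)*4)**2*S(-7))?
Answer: sqrt(234470)/5 ≈ 96.844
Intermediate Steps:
S(j) = (10 + j)/(-8 + j)
sqrt(9514 + (2 + (6*1)*4)**2*S(-7)) = sqrt(9514 + (2 + (6*1)*4)**2*((10 - 7)/(-8 - 7))) = sqrt(9514 + (2 + 6*4)**2*(3/(-15))) = sqrt(9514 + (2 + 24)**2*(-1/15*3)) = sqrt(9514 + 26**2*(-1/5)) = sqrt(9514 + 676*(-1/5)) = sqrt(9514 - 676/5) = sqrt(46894/5) = sqrt(234470)/5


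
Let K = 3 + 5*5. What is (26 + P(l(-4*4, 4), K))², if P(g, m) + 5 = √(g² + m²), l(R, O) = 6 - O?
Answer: 1229 + 84*√197 ≈ 2408.0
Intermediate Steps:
K = 28 (K = 3 + 25 = 28)
P(g, m) = -5 + √(g² + m²)
(26 + P(l(-4*4, 4), K))² = (26 + (-5 + √((6 - 1*4)² + 28²)))² = (26 + (-5 + √((6 - 4)² + 784)))² = (26 + (-5 + √(2² + 784)))² = (26 + (-5 + √(4 + 784)))² = (26 + (-5 + √788))² = (26 + (-5 + 2*√197))² = (21 + 2*√197)²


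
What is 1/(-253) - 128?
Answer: -32385/253 ≈ -128.00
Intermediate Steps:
1/(-253) - 128 = -1/253 - 128 = -32385/253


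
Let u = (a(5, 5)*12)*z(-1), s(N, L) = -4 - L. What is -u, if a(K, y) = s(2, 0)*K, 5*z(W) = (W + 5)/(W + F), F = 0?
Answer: -192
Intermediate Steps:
z(W) = (5 + W)/(5*W) (z(W) = ((W + 5)/(W + 0))/5 = ((5 + W)/W)/5 = (5 + W)/(5*W))
a(K, y) = -4*K (a(K, y) = (-4 - 1*0)*K = (-4 + 0)*K = -4*K)
u = 192 (u = (-4*5*12)*((1/5)*(5 - 1)/(-1)) = (-20*12)*((1/5)*(-1)*4) = -240*(-4/5) = 192)
-u = -1*192 = -192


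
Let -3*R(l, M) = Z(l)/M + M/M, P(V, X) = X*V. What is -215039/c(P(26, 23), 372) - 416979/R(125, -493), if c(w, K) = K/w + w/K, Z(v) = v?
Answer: 72069452696049/45630896 ≈ 1.5794e+6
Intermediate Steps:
P(V, X) = V*X
R(l, M) = -1/3 - l/(3*M) (R(l, M) = -(l/M + M/M)/3 = -(l/M + 1)/3 = -(1 + l/M)/3 = -1/3 - l/(3*M))
-215039/c(P(26, 23), 372) - 416979/R(125, -493) = -215039/(372/((26*23)) + (26*23)/372) - 416979*(-1479/(-1*(-493) - 1*125)) = -215039/(372/598 + 598*(1/372)) - 416979*(-1479/(493 - 125)) = -215039/(372*(1/598) + 299/186) - 416979/((1/3)*(-1/493)*368) = -215039/(186/299 + 299/186) - 416979/(-368/1479) = -215039/123997/55614 - 416979*(-1479/368) = -215039*55614/123997 + 616711941/368 = -11959178946/123997 + 616711941/368 = 72069452696049/45630896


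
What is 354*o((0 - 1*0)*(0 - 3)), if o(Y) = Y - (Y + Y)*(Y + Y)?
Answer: 0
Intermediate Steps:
o(Y) = Y - 4*Y² (o(Y) = Y - 2*Y*2*Y = Y - 4*Y²)
354*o((0 - 1*0)*(0 - 3)) = 354*(((0 - 1*0)*(0 - 3))*(1 - 4*(0 - 1*0)*(0 - 3))) = 354*(((0 + 0)*(-3))*(1 - 4*(0 + 0)*(-3))) = 354*((0*(-3))*(1 - 0*(-3))) = 354*(0*(1 - 4*0)) = 354*(0*(1 + 0)) = 354*(0*1) = 354*0 = 0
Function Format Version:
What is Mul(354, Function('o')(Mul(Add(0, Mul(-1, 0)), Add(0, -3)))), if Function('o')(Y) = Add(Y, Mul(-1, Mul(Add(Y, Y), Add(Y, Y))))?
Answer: 0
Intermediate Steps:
Function('o')(Y) = Add(Y, Mul(-4, Pow(Y, 2))) (Function('o')(Y) = Add(Y, Mul(-1, Mul(Mul(2, Y), Mul(2, Y)))) = Add(Y, Mul(-1, Mul(4, Pow(Y, 2)))) = Add(Y, Mul(-4, Pow(Y, 2))))
Mul(354, Function('o')(Mul(Add(0, Mul(-1, 0)), Add(0, -3)))) = Mul(354, Mul(Mul(Add(0, Mul(-1, 0)), Add(0, -3)), Add(1, Mul(-4, Mul(Add(0, Mul(-1, 0)), Add(0, -3)))))) = Mul(354, Mul(Mul(Add(0, 0), -3), Add(1, Mul(-4, Mul(Add(0, 0), -3))))) = Mul(354, Mul(Mul(0, -3), Add(1, Mul(-4, Mul(0, -3))))) = Mul(354, Mul(0, Add(1, Mul(-4, 0)))) = Mul(354, Mul(0, Add(1, 0))) = Mul(354, Mul(0, 1)) = Mul(354, 0) = 0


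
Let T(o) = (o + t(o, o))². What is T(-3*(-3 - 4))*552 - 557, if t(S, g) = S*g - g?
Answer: 107352955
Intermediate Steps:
t(S, g) = -g + S*g
T(o) = (o + o*(-1 + o))²
T(-3*(-3 - 4))*552 - 557 = (-3*(-3 - 4))⁴*552 - 557 = (-3*(-7))⁴*552 - 557 = 21⁴*552 - 557 = 194481*552 - 557 = 107353512 - 557 = 107352955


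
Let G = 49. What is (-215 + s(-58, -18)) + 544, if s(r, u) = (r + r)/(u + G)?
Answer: 10083/31 ≈ 325.26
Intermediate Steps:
s(r, u) = 2*r/(49 + u) (s(r, u) = (r + r)/(u + 49) = (2*r)/(49 + u) = 2*r/(49 + u))
(-215 + s(-58, -18)) + 544 = (-215 + 2*(-58)/(49 - 18)) + 544 = (-215 + 2*(-58)/31) + 544 = (-215 + 2*(-58)*(1/31)) + 544 = (-215 - 116/31) + 544 = -6781/31 + 544 = 10083/31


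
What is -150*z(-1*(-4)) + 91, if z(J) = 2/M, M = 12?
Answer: 66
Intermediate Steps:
z(J) = ⅙ (z(J) = 2/12 = 2*(1/12) = ⅙)
-150*z(-1*(-4)) + 91 = -150*⅙ + 91 = -25 + 91 = 66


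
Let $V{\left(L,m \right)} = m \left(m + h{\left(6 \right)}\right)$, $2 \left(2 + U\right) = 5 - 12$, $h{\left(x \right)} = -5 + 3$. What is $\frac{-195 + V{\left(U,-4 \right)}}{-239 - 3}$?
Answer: $\frac{171}{242} \approx 0.70661$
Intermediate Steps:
$h{\left(x \right)} = -2$
$U = - \frac{11}{2}$ ($U = -2 + \frac{5 - 12}{2} = -2 + \frac{1}{2} \left(-7\right) = -2 - \frac{7}{2} = - \frac{11}{2} \approx -5.5$)
$V{\left(L,m \right)} = m \left(-2 + m\right)$ ($V{\left(L,m \right)} = m \left(m - 2\right) = m \left(-2 + m\right)$)
$\frac{-195 + V{\left(U,-4 \right)}}{-239 - 3} = \frac{-195 - 4 \left(-2 - 4\right)}{-239 - 3} = \frac{-195 - -24}{-242} = \left(-195 + 24\right) \left(- \frac{1}{242}\right) = \left(-171\right) \left(- \frac{1}{242}\right) = \frac{171}{242}$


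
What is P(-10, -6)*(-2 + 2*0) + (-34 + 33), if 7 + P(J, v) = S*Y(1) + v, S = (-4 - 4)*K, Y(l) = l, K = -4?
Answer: -39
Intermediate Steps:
S = 32 (S = (-4 - 4)*(-4) = -8*(-4) = 32)
P(J, v) = 25 + v (P(J, v) = -7 + (32*1 + v) = -7 + (32 + v) = 25 + v)
P(-10, -6)*(-2 + 2*0) + (-34 + 33) = (25 - 6)*(-2 + 2*0) + (-34 + 33) = 19*(-2 + 0) - 1 = 19*(-2) - 1 = -38 - 1 = -39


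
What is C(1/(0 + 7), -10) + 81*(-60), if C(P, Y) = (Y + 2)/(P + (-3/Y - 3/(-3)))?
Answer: -491420/101 ≈ -4865.5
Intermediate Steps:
C(P, Y) = (2 + Y)/(1 + P - 3/Y) (C(P, Y) = (2 + Y)/(P + (-3/Y - 3*(-⅓))) = (2 + Y)/(P + (-3/Y + 1)) = (2 + Y)/(P + (1 - 3/Y)) = (2 + Y)/(1 + P - 3/Y))
C(1/(0 + 7), -10) + 81*(-60) = -10*(2 - 10)/(-3 - 10 - 10/(0 + 7)) + 81*(-60) = -10*(-8)/(-3 - 10 - 10/7) - 4860 = -10*(-8)/(-101/7) - 4860 = -10*(-7/101)*(-8) - 4860 = -560/101 - 4860 = -491420/101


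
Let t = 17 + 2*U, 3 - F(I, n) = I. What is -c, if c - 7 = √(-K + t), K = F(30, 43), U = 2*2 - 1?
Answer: -7 - 5*√2 ≈ -14.071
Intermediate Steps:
U = 3 (U = 4 - 1 = 3)
F(I, n) = 3 - I
K = -27 (K = 3 - 1*30 = 3 - 30 = -27)
t = 23 (t = 17 + 2*3 = 17 + 6 = 23)
c = 7 + 5*√2 (c = 7 + √(-1*(-27) + 23) = 7 + √(27 + 23) = 7 + √50 = 7 + 5*√2 ≈ 14.071)
-c = -(7 + 5*√2) = -7 - 5*√2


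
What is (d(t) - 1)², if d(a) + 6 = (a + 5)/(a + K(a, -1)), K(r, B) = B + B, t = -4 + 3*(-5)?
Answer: 361/9 ≈ 40.111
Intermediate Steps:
t = -19 (t = -4 - 15 = -19)
K(r, B) = 2*B
d(a) = -6 + (5 + a)/(-2 + a) (d(a) = -6 + (a + 5)/(a + 2*(-1)) = -6 + (5 + a)/(a - 2) = -6 + (5 + a)/(-2 + a))
(d(t) - 1)² = ((17 - 5*(-19))/(-2 - 19) - 1)² = ((17 + 95)/(-21) - 1)² = (-1/21*112 - 1)² = (-16/3 - 1)² = (-19/3)² = 361/9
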